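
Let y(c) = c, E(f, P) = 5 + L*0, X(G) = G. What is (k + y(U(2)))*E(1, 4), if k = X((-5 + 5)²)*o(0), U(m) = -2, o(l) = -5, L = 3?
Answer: -10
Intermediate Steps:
k = 0 (k = (-5 + 5)²*(-5) = 0²*(-5) = 0*(-5) = 0)
E(f, P) = 5 (E(f, P) = 5 + 3*0 = 5 + 0 = 5)
(k + y(U(2)))*E(1, 4) = (0 - 2)*5 = -2*5 = -10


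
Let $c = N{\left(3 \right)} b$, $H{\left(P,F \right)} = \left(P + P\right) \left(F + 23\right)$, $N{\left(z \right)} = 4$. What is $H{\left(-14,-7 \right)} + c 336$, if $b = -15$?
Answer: $-20608$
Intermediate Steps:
$H{\left(P,F \right)} = 2 P \left(23 + F\right)$
$c = -60$ ($c = 4 \left(-15\right) = -60$)
$H{\left(-14,-7 \right)} + c 336 = 2 \left(-14\right) \left(23 - 7\right) - 20160 = 2 \left(-14\right) 16 - 20160 = -448 - 20160 = -20608$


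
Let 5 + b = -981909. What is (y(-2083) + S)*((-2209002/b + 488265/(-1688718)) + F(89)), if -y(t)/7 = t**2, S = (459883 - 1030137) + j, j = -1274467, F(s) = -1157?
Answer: 5141981338562551933256/138181320521 ≈ 3.7212e+10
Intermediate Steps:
b = -981914 (b = -5 - 981909 = -981914)
S = -1844721 (S = (459883 - 1030137) - 1274467 = -570254 - 1274467 = -1844721)
y(t) = -7*t**2
(y(-2083) + S)*((-2209002/b + 488265/(-1688718)) + F(89)) = (-7*(-2083)**2 - 1844721)*((-2209002/(-981914) + 488265/(-1688718)) - 1157) = (-7*4338889 - 1844721)*((-2209002*(-1/981914) + 488265*(-1/1688718)) - 1157) = (-30372223 - 1844721)*((1104501/490957 - 162755/562906) - 1157) = -32216944*(541824533371/276362641042 - 1157) = -32216944*(-319209751152223/276362641042) = 5141981338562551933256/138181320521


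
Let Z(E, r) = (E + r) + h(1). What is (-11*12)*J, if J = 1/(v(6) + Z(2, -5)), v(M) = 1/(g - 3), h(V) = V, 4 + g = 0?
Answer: 308/5 ≈ 61.600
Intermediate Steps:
g = -4 (g = -4 + 0 = -4)
Z(E, r) = 1 + E + r (Z(E, r) = (E + r) + 1 = 1 + E + r)
v(M) = -1/7 (v(M) = 1/(-4 - 3) = 1/(-7) = -1/7)
J = -7/15 (J = 1/(-1/7 + (1 + 2 - 5)) = 1/(-1/7 - 2) = 1/(-15/7) = -7/15 ≈ -0.46667)
(-11*12)*J = -11*12*(-7/15) = -132*(-7/15) = 308/5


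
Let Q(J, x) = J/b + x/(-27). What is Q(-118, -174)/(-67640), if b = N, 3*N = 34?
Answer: 607/10348920 ≈ 5.8653e-5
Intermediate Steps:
N = 34/3 (N = (1/3)*34 = 34/3 ≈ 11.333)
b = 34/3 ≈ 11.333
Q(J, x) = -x/27 + 3*J/34 (Q(J, x) = J/(34/3) + x/(-27) = J*(3/34) + x*(-1/27) = 3*J/34 - x/27 = -x/27 + 3*J/34)
Q(-118, -174)/(-67640) = (-1/27*(-174) + (3/34)*(-118))/(-67640) = (58/9 - 177/17)*(-1/67640) = -607/153*(-1/67640) = 607/10348920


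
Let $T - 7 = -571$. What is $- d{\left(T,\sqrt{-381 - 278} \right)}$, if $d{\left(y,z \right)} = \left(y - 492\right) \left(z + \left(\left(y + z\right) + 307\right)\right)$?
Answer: $-271392 + 2112 i \sqrt{659} \approx -2.7139 \cdot 10^{5} + 54217.0 i$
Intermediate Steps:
$T = -564$ ($T = 7 - 571 = -564$)
$d{\left(y,z \right)} = \left(-492 + y\right) \left(307 + y + 2 z\right)$ ($d{\left(y,z \right)} = \left(-492 + y\right) \left(z + \left(307 + y + z\right)\right) = \left(-492 + y\right) \left(307 + y + 2 z\right)$)
$- d{\left(T,\sqrt{-381 - 278} \right)} = - (-151044 + \left(-564\right)^{2} - 984 \sqrt{-381 - 278} - -104340 + 2 \left(-564\right) \sqrt{-381 - 278}) = - (-151044 + 318096 - 984 \sqrt{-659} + 104340 + 2 \left(-564\right) \sqrt{-659}) = - (-151044 + 318096 - 984 i \sqrt{659} + 104340 + 2 \left(-564\right) i \sqrt{659}) = - (-151044 + 318096 - 984 i \sqrt{659} + 104340 - 1128 i \sqrt{659}) = - (271392 - 2112 i \sqrt{659}) = -271392 + 2112 i \sqrt{659}$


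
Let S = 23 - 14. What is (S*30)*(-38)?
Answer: -10260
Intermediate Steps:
S = 9
(S*30)*(-38) = (9*30)*(-38) = 270*(-38) = -10260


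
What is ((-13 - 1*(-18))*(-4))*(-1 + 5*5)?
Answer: -480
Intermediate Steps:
((-13 - 1*(-18))*(-4))*(-1 + 5*5) = ((-13 + 18)*(-4))*(-1 + 25) = (5*(-4))*24 = -20*24 = -480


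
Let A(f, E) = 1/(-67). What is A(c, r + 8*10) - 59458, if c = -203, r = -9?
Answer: -3983687/67 ≈ -59458.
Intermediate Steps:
A(f, E) = -1/67
A(c, r + 8*10) - 59458 = -1/67 - 59458 = -3983687/67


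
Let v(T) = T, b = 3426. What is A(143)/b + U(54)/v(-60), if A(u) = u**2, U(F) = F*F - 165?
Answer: -1366331/34260 ≈ -39.881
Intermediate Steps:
U(F) = -165 + F**2 (U(F) = F**2 - 165 = -165 + F**2)
A(143)/b + U(54)/v(-60) = 143**2/3426 + (-165 + 54**2)/(-60) = 20449*(1/3426) + (-165 + 2916)*(-1/60) = 20449/3426 + 2751*(-1/60) = 20449/3426 - 917/20 = -1366331/34260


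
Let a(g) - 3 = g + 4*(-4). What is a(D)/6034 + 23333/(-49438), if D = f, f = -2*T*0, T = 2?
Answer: -35358504/74577223 ≈ -0.47412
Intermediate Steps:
f = 0 (f = -2*2*0 = -4*0 = 0)
D = 0
a(g) = -13 + g (a(g) = 3 + (g + 4*(-4)) = 3 + (g - 16) = 3 + (-16 + g) = -13 + g)
a(D)/6034 + 23333/(-49438) = (-13 + 0)/6034 + 23333/(-49438) = -13*1/6034 + 23333*(-1/49438) = -13/6034 - 23333/49438 = -35358504/74577223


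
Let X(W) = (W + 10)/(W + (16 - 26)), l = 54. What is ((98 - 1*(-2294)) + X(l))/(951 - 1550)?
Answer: -26328/6589 ≈ -3.9958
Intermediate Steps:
X(W) = (10 + W)/(-10 + W) (X(W) = (10 + W)/(W - 10) = (10 + W)/(-10 + W))
((98 - 1*(-2294)) + X(l))/(951 - 1550) = ((98 - 1*(-2294)) + (10 + 54)/(-10 + 54))/(951 - 1550) = ((98 + 2294) + 64/44)/(-599) = (2392 + (1/44)*64)*(-1/599) = (2392 + 16/11)*(-1/599) = (26328/11)*(-1/599) = -26328/6589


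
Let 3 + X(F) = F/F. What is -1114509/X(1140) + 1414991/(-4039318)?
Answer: 1125463358720/2019659 ≈ 5.5725e+5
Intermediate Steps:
X(F) = -2 (X(F) = -3 + F/F = -3 + 1 = -2)
-1114509/X(1140) + 1414991/(-4039318) = -1114509/(-2) + 1414991/(-4039318) = -1114509*(-½) + 1414991*(-1/4039318) = 1114509/2 - 1414991/4039318 = 1125463358720/2019659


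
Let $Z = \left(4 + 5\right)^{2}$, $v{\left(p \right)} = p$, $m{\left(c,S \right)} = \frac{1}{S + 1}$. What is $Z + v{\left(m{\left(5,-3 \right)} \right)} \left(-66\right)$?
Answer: $114$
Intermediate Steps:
$m{\left(c,S \right)} = \frac{1}{1 + S}$
$Z = 81$ ($Z = 9^{2} = 81$)
$Z + v{\left(m{\left(5,-3 \right)} \right)} \left(-66\right) = 81 + \frac{1}{1 - 3} \left(-66\right) = 81 + \frac{1}{-2} \left(-66\right) = 81 - -33 = 81 + 33 = 114$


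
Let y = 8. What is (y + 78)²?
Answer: 7396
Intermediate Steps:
(y + 78)² = (8 + 78)² = 86² = 7396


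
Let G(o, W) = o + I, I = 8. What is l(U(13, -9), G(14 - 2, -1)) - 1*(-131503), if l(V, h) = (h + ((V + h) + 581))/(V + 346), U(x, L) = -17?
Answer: 43265091/329 ≈ 1.3150e+5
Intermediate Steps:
G(o, W) = 8 + o (G(o, W) = o + 8 = 8 + o)
l(V, h) = (581 + V + 2*h)/(346 + V) (l(V, h) = (h + (581 + V + h))/(346 + V) = (581 + V + 2*h)/(346 + V))
l(U(13, -9), G(14 - 2, -1)) - 1*(-131503) = (581 - 17 + 2*(8 + (14 - 2)))/(346 - 17) - 1*(-131503) = (581 - 17 + 2*(8 + 12))/329 + 131503 = (581 - 17 + 2*20)/329 + 131503 = (581 - 17 + 40)/329 + 131503 = (1/329)*604 + 131503 = 604/329 + 131503 = 43265091/329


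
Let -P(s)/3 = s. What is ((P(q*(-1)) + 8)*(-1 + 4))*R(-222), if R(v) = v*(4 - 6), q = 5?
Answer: 30636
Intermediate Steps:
P(s) = -3*s
R(v) = -2*v (R(v) = v*(-2) = -2*v)
((P(q*(-1)) + 8)*(-1 + 4))*R(-222) = ((-15*(-1) + 8)*(-1 + 4))*(-2*(-222)) = ((-3*(-5) + 8)*3)*444 = ((15 + 8)*3)*444 = (23*3)*444 = 69*444 = 30636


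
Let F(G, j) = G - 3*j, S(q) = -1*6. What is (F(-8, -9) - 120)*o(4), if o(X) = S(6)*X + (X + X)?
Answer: 1616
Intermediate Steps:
S(q) = -6
o(X) = -4*X (o(X) = -6*X + (X + X) = -6*X + 2*X = -4*X)
(F(-8, -9) - 120)*o(4) = ((-8 - 3*(-9)) - 120)*(-4*4) = ((-8 + 27) - 120)*(-16) = (19 - 120)*(-16) = -101*(-16) = 1616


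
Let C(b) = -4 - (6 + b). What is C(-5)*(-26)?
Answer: 130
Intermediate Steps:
C(b) = -10 - b (C(b) = -4 + (-6 - b) = -10 - b)
C(-5)*(-26) = (-10 - 1*(-5))*(-26) = (-10 + 5)*(-26) = -5*(-26) = 130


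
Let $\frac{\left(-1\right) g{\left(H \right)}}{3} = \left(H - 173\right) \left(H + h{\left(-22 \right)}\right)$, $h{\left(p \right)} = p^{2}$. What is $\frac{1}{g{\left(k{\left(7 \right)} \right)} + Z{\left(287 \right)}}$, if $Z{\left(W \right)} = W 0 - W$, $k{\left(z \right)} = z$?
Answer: $\frac{1}{244231} \approx 4.0945 \cdot 10^{-6}$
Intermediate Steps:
$g{\left(H \right)} = - 3 \left(-173 + H\right) \left(484 + H\right)$ ($g{\left(H \right)} = - 3 \left(H - 173\right) \left(H + \left(-22\right)^{2}\right) = - 3 \left(-173 + H\right) \left(H + 484\right) = - 3 \left(-173 + H\right) \left(484 + H\right)$)
$Z{\left(W \right)} = - W$ ($Z{\left(W \right)} = 0 - W = - W$)
$\frac{1}{g{\left(k{\left(7 \right)} \right)} + Z{\left(287 \right)}} = \frac{1}{\left(251196 - 6531 - 3 \cdot 7^{2}\right) - 287} = \frac{1}{\left(251196 - 6531 - 147\right) - 287} = \frac{1}{244518 - 287} = \frac{1}{244231}$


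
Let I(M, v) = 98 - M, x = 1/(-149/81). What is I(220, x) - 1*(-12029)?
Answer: 11907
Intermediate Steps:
x = -81/149 (x = 1/(-149*1/81) = 1/(-149/81) = -81/149 ≈ -0.54362)
I(220, x) - 1*(-12029) = (98 - 1*220) - 1*(-12029) = (98 - 220) + 12029 = -122 + 12029 = 11907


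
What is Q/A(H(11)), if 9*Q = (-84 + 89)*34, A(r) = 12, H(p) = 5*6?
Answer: 85/54 ≈ 1.5741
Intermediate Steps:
H(p) = 30
Q = 170/9 (Q = ((-84 + 89)*34)/9 = (5*34)/9 = (1/9)*170 = 170/9 ≈ 18.889)
Q/A(H(11)) = (170/9)/12 = (170/9)*(1/12) = 85/54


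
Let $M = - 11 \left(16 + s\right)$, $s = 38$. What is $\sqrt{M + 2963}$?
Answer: $\sqrt{2369} \approx 48.672$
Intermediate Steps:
$M = -594$ ($M = - 11 \left(16 + 38\right) = \left(-11\right) 54 = -594$)
$\sqrt{M + 2963} = \sqrt{-594 + 2963} = \sqrt{2369}$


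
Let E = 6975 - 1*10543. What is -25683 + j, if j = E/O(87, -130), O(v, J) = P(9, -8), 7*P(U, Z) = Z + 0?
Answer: -22561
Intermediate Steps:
E = -3568 (E = 6975 - 10543 = -3568)
P(U, Z) = Z/7 (P(U, Z) = (Z + 0)/7 = Z/7)
O(v, J) = -8/7 (O(v, J) = (⅐)*(-8) = -8/7)
j = 3122 (j = -3568/(-8/7) = -3568*(-7/8) = 3122)
-25683 + j = -25683 + 3122 = -22561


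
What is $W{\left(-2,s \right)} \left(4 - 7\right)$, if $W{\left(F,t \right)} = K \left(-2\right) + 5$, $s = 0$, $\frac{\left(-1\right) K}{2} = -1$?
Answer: $-3$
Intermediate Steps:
$K = 2$ ($K = \left(-2\right) \left(-1\right) = 2$)
$W{\left(F,t \right)} = 1$ ($W{\left(F,t \right)} = 2 \left(-2\right) + 5 = -4 + 5 = 1$)
$W{\left(-2,s \right)} \left(4 - 7\right) = 1 \left(4 - 7\right) = 1 \left(-3\right) = -3$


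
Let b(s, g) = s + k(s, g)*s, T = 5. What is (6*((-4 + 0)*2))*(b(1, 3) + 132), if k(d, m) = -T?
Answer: -6144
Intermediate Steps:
k(d, m) = -5 (k(d, m) = -1*5 = -5)
b(s, g) = -4*s (b(s, g) = s - 5*s = -4*s)
(6*((-4 + 0)*2))*(b(1, 3) + 132) = (6*((-4 + 0)*2))*(-4*1 + 132) = (6*(-4*2))*(-4 + 132) = (6*(-8))*128 = -48*128 = -6144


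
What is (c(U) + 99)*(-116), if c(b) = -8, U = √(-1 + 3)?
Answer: -10556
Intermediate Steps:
U = √2 ≈ 1.4142
(c(U) + 99)*(-116) = (-8 + 99)*(-116) = 91*(-116) = -10556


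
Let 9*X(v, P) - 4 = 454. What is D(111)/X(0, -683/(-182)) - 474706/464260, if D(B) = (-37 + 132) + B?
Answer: 160830673/53157770 ≈ 3.0255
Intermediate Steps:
D(B) = 95 + B
X(v, P) = 458/9 (X(v, P) = 4/9 + (⅑)*454 = 4/9 + 454/9 = 458/9)
D(111)/X(0, -683/(-182)) - 474706/464260 = (95 + 111)/(458/9) - 474706/464260 = 206*(9/458) - 474706*1/464260 = 927/229 - 237353/232130 = 160830673/53157770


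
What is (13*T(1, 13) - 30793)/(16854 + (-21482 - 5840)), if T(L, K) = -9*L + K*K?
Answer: 28713/10468 ≈ 2.7429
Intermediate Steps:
T(L, K) = K**2 - 9*L (T(L, K) = -9*L + K**2 = K**2 - 9*L)
(13*T(1, 13) - 30793)/(16854 + (-21482 - 5840)) = (13*(13**2 - 9*1) - 30793)/(16854 + (-21482 - 5840)) = (13*(169 - 9) - 30793)/(16854 - 27322) = (13*160 - 30793)/(-10468) = (2080 - 30793)*(-1/10468) = -28713*(-1/10468) = 28713/10468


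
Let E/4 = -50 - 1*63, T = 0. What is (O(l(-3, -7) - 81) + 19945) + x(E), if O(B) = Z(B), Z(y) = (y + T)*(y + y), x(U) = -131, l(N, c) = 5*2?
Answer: 29896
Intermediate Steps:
l(N, c) = 10
E = -452 (E = 4*(-50 - 1*63) = 4*(-50 - 63) = 4*(-113) = -452)
Z(y) = 2*y² (Z(y) = (y + 0)*(y + y) = y*(2*y) = 2*y²)
O(B) = 2*B²
(O(l(-3, -7) - 81) + 19945) + x(E) = (2*(10 - 81)² + 19945) - 131 = (2*(-71)² + 19945) - 131 = (2*5041 + 19945) - 131 = (10082 + 19945) - 131 = 30027 - 131 = 29896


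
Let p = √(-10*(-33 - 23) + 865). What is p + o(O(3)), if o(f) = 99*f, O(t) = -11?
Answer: -1089 + 5*√57 ≈ -1051.3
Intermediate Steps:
p = 5*√57 (p = √(-10*(-56) + 865) = √(560 + 865) = √1425 = 5*√57 ≈ 37.749)
p + o(O(3)) = 5*√57 + 99*(-11) = 5*√57 - 1089 = -1089 + 5*√57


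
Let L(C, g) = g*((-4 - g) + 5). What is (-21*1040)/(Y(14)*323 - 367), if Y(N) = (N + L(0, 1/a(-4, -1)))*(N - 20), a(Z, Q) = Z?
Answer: 174720/215147 ≈ 0.81210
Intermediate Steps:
L(C, g) = g*(1 - g)
Y(N) = (-20 + N)*(-5/16 + N) (Y(N) = (N + (1 - 1/(-4))/(-4))*(N - 20) = (N - (1 - 1*(-1/4))/4)*(-20 + N) = (N - (1 + 1/4)/4)*(-20 + N) = (N - 1/4*5/4)*(-20 + N) = (N - 5/16)*(-20 + N) = (-5/16 + N)*(-20 + N) = (-20 + N)*(-5/16 + N))
(-21*1040)/(Y(14)*323 - 367) = (-21*1040)/((25/4 + 14**2 - 325/16*14)*323 - 367) = -21840/((25/4 + 196 - 2275/8)*323 - 367) = -21840/(-657/8*323 - 367) = -21840/(-212211/8 - 367) = -21840/(-215147/8) = -21840*(-8/215147) = 174720/215147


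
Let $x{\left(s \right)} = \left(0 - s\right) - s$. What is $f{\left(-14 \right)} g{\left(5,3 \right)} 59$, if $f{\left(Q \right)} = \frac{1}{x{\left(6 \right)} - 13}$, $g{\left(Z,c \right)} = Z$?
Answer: $- \frac{59}{5} \approx -11.8$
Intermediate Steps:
$x{\left(s \right)} = - 2 s$ ($x{\left(s \right)} = - s - s = - 2 s$)
$f{\left(Q \right)} = - \frac{1}{25}$ ($f{\left(Q \right)} = \frac{1}{\left(-2\right) 6 - 13} = \frac{1}{-12 - 13} = \frac{1}{-25} = - \frac{1}{25}$)
$f{\left(-14 \right)} g{\left(5,3 \right)} 59 = \left(- \frac{1}{25}\right) 5 \cdot 59 = \left(- \frac{1}{5}\right) 59 = - \frac{59}{5}$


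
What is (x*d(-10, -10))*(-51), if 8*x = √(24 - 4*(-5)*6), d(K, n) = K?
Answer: 765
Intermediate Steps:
x = 3/2 (x = √(24 - 4*(-5)*6)/8 = √(24 + 20*6)/8 = √(24 + 120)/8 = √144/8 = (⅛)*12 = 3/2 ≈ 1.5000)
(x*d(-10, -10))*(-51) = ((3/2)*(-10))*(-51) = -15*(-51) = 765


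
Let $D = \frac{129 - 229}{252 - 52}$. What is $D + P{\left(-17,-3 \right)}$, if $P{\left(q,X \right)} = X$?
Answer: $- \frac{7}{2} \approx -3.5$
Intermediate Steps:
$D = - \frac{1}{2}$ ($D = - \frac{100}{200} = \left(-100\right) \frac{1}{200} = - \frac{1}{2} \approx -0.5$)
$D + P{\left(-17,-3 \right)} = - \frac{1}{2} - 3 = - \frac{7}{2}$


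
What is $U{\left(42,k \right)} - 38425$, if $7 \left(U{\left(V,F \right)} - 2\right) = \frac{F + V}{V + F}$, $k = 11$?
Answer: $- \frac{268960}{7} \approx -38423.0$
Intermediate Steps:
$U{\left(V,F \right)} = \frac{15}{7}$ ($U{\left(V,F \right)} = 2 + \frac{\left(F + V\right) \frac{1}{V + F}}{7} = 2 + \frac{\left(F + V\right) \frac{1}{F + V}}{7} = 2 + \frac{1}{7} \cdot 1 = 2 + \frac{1}{7} = \frac{15}{7}$)
$U{\left(42,k \right)} - 38425 = \frac{15}{7} - 38425 = - \frac{268960}{7}$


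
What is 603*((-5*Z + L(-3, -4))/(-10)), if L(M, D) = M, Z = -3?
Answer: -3618/5 ≈ -723.60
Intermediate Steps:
603*((-5*Z + L(-3, -4))/(-10)) = 603*((-5*(-3) - 3)/(-10)) = 603*((15 - 3)*(-⅒)) = 603*(12*(-⅒)) = 603*(-6/5) = -3618/5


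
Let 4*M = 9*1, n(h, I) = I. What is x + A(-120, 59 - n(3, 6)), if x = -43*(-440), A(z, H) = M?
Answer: 75689/4 ≈ 18922.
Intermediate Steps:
M = 9/4 (M = (9*1)/4 = (¼)*9 = 9/4 ≈ 2.2500)
A(z, H) = 9/4
x = 18920
x + A(-120, 59 - n(3, 6)) = 18920 + 9/4 = 75689/4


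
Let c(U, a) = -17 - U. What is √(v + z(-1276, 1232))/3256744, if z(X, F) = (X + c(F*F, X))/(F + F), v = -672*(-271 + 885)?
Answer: I*√156800525266/2006154304 ≈ 0.00019738*I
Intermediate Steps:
v = -412608 (v = -672*614 = -412608)
z(X, F) = (-17 + X - F²)/(2*F) (z(X, F) = (X + (-17 - F*F))/(F + F) = (X + (-17 - F²))/((2*F)) = (-17 + X - F²)*(1/(2*F)) = (-17 + X - F²)/(2*F))
√(v + z(-1276, 1232))/3256744 = √(-412608 + (½)*(-17 - 1276 - 1*1232²)/1232)/3256744 = √(-412608 + (½)*(1/1232)*(-17 - 1276 - 1*1517824))*(1/3256744) = √(-412608 + (½)*(1/1232)*(-17 - 1276 - 1517824))*(1/3256744) = √(-412608 + (½)*(1/1232)*(-1519117))*(1/3256744) = √(-412608 - 1519117/2464)*(1/3256744) = √(-1018185229/2464)*(1/3256744) = (I*√156800525266/616)*(1/3256744) = I*√156800525266/2006154304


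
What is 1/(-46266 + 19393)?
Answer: -1/26873 ≈ -3.7212e-5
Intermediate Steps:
1/(-46266 + 19393) = 1/(-26873) = -1/26873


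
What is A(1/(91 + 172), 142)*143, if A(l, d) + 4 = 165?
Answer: 23023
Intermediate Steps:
A(l, d) = 161 (A(l, d) = -4 + 165 = 161)
A(1/(91 + 172), 142)*143 = 161*143 = 23023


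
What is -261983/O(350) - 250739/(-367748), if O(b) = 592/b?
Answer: -4215019382739/27213352 ≈ -1.5489e+5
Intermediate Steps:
-261983/O(350) - 250739/(-367748) = -261983/(592/350) - 250739/(-367748) = -261983/(592*(1/350)) - 250739*(-1/367748) = -261983/296/175 + 250739/367748 = -261983*175/296 + 250739/367748 = -45847025/296 + 250739/367748 = -4215019382739/27213352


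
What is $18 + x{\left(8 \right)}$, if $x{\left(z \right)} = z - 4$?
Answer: $22$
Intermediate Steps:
$x{\left(z \right)} = -4 + z$ ($x{\left(z \right)} = z - 4 = -4 + z$)
$18 + x{\left(8 \right)} = 18 + \left(-4 + 8\right) = 18 + 4 = 22$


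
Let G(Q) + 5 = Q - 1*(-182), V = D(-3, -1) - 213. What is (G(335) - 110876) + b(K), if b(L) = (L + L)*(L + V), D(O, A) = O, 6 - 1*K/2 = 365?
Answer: 1230860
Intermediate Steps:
K = -718 (K = 12 - 2*365 = 12 - 730 = -718)
V = -216 (V = -3 - 213 = -216)
G(Q) = 177 + Q (G(Q) = -5 + (Q - 1*(-182)) = -5 + (Q + 182) = -5 + (182 + Q) = 177 + Q)
b(L) = 2*L*(-216 + L) (b(L) = (L + L)*(L - 216) = (2*L)*(-216 + L) = 2*L*(-216 + L))
(G(335) - 110876) + b(K) = ((177 + 335) - 110876) + 2*(-718)*(-216 - 718) = (512 - 110876) + 2*(-718)*(-934) = -110364 + 1341224 = 1230860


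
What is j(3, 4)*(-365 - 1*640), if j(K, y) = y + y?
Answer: -8040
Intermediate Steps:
j(K, y) = 2*y
j(3, 4)*(-365 - 1*640) = (2*4)*(-365 - 1*640) = 8*(-365 - 640) = 8*(-1005) = -8040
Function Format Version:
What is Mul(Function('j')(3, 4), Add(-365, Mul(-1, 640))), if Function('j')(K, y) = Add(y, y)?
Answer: -8040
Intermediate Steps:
Function('j')(K, y) = Mul(2, y)
Mul(Function('j')(3, 4), Add(-365, Mul(-1, 640))) = Mul(Mul(2, 4), Add(-365, Mul(-1, 640))) = Mul(8, Add(-365, -640)) = Mul(8, -1005) = -8040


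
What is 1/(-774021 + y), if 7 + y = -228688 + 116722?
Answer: -1/885994 ≈ -1.1287e-6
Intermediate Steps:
y = -111973 (y = -7 + (-228688 + 116722) = -7 - 111966 = -111973)
1/(-774021 + y) = 1/(-774021 - 111973) = 1/(-885994) = -1/885994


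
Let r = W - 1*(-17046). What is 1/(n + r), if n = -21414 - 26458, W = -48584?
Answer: -1/79410 ≈ -1.2593e-5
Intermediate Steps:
r = -31538 (r = -48584 - 1*(-17046) = -48584 + 17046 = -31538)
n = -47872
1/(n + r) = 1/(-47872 - 31538) = 1/(-79410) = -1/79410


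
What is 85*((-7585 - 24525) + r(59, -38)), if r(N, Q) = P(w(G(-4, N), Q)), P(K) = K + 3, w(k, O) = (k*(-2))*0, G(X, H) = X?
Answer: -2729095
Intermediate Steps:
w(k, O) = 0 (w(k, O) = -2*k*0 = 0)
P(K) = 3 + K
r(N, Q) = 3 (r(N, Q) = 3 + 0 = 3)
85*((-7585 - 24525) + r(59, -38)) = 85*((-7585 - 24525) + 3) = 85*(-32110 + 3) = 85*(-32107) = -2729095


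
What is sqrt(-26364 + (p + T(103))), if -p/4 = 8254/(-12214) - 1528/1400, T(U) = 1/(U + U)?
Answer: I*sqrt(51100027244429182978)/44031470 ≈ 162.35*I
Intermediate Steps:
T(U) = 1/(2*U)
p = 7554648/1068725 (p = -4*(8254/(-12214) - 1528/1400) = -4*(8254*(-1/12214) - 1528*1/1400) = -4*(-4127/6107 - 191/175) = -4*(-1888662/1068725) = 7554648/1068725 ≈ 7.0688)
sqrt(-26364 + (p + T(103))) = sqrt(-26364 + (7554648/1068725 + (1/2)/103)) = sqrt(-26364 + (7554648/1068725 + (1/2)*(1/103))) = sqrt(-26364 + (7554648/1068725 + 1/206)) = sqrt(-26364 + 1557326213/220157350) = sqrt(-5802671049187/220157350) = I*sqrt(51100027244429182978)/44031470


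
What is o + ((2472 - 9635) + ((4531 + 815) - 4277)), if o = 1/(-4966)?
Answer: -30262805/4966 ≈ -6094.0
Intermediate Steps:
o = -1/4966 ≈ -0.00020137
o + ((2472 - 9635) + ((4531 + 815) - 4277)) = -1/4966 + ((2472 - 9635) + ((4531 + 815) - 4277)) = -1/4966 + (-7163 + (5346 - 4277)) = -1/4966 + (-7163 + 1069) = -1/4966 - 6094 = -30262805/4966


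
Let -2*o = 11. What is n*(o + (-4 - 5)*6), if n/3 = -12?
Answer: 2142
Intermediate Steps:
n = -36 (n = 3*(-12) = -36)
o = -11/2 (o = -1/2*11 = -11/2 ≈ -5.5000)
n*(o + (-4 - 5)*6) = -36*(-11/2 + (-4 - 5)*6) = -36*(-11/2 - 9*6) = -36*(-11/2 - 54) = -36*(-119/2) = 2142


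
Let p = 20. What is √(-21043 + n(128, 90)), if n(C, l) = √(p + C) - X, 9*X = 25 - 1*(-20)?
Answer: √(-21048 + 2*√37) ≈ 145.04*I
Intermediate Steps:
X = 5 (X = (25 - 1*(-20))/9 = (25 + 20)/9 = (⅑)*45 = 5)
n(C, l) = -5 + √(20 + C) (n(C, l) = √(20 + C) - 1*5 = √(20 + C) - 5 = -5 + √(20 + C))
√(-21043 + n(128, 90)) = √(-21043 + (-5 + √(20 + 128))) = √(-21043 + (-5 + √148)) = √(-21043 + (-5 + 2*√37)) = √(-21048 + 2*√37)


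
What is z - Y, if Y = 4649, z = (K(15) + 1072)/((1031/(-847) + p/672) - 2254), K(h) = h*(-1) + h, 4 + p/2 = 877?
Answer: -141936842701/30527493 ≈ -4649.5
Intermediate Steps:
p = 1746 (p = -8 + 2*877 = -8 + 1754 = 1746)
K(h) = 0 (K(h) = -h + h = 0)
z = -14527744/30527493 (z = (0 + 1072)/((1031/(-847) + 1746/672) - 2254) = 1072/((1031*(-1/847) + 1746*(1/672)) - 2254) = 1072/((-1031/847 + 291/112) - 2254) = 1072/(18715/13552 - 2254) = 1072/(-30527493/13552) = 1072*(-13552/30527493) = -14527744/30527493 ≈ -0.47589)
z - Y = -14527744/30527493 - 1*4649 = -14527744/30527493 - 4649 = -141936842701/30527493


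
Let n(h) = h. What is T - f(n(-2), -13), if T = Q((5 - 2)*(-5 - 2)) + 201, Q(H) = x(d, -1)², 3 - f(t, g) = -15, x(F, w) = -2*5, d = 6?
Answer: 283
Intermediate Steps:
x(F, w) = -10
f(t, g) = 18 (f(t, g) = 3 - 1*(-15) = 3 + 15 = 18)
Q(H) = 100 (Q(H) = (-10)² = 100)
T = 301 (T = 100 + 201 = 301)
T - f(n(-2), -13) = 301 - 1*18 = 301 - 18 = 283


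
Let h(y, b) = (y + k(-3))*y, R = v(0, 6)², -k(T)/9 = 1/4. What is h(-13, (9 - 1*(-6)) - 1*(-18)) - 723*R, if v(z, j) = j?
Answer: -103319/4 ≈ -25830.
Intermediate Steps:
k(T) = -9/4
R = 36 (R = 6² = 36)
h(y, b) = y*(-9/4 + y) (h(y, b) = (y - 9/4)*y = (-9/4 + y)*y = y*(-9/4 + y))
h(-13, (9 - 1*(-6)) - 1*(-18)) - 723*R = (¼)*(-13)*(-9 + 4*(-13)) - 723*36 = (¼)*(-13)*(-9 - 52) - 26028 = (¼)*(-13)*(-61) - 26028 = 793/4 - 26028 = -103319/4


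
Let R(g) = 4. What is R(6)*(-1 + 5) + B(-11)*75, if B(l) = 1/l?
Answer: 101/11 ≈ 9.1818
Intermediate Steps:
R(6)*(-1 + 5) + B(-11)*75 = 4*(-1 + 5) + 75/(-11) = 4*4 - 1/11*75 = 16 - 75/11 = 101/11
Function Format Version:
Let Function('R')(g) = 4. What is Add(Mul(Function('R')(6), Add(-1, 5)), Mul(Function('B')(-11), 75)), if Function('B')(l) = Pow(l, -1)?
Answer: Rational(101, 11) ≈ 9.1818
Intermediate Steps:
Add(Mul(Function('R')(6), Add(-1, 5)), Mul(Function('B')(-11), 75)) = Add(Mul(4, Add(-1, 5)), Mul(Pow(-11, -1), 75)) = Add(Mul(4, 4), Mul(Rational(-1, 11), 75)) = Add(16, Rational(-75, 11)) = Rational(101, 11)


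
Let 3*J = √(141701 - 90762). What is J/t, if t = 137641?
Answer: √50939/412923 ≈ 0.00054658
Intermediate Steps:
J = √50939/3 (J = √(141701 - 90762)/3 = √50939/3 ≈ 75.232)
J/t = (√50939/3)/137641 = (√50939/3)*(1/137641) = √50939/412923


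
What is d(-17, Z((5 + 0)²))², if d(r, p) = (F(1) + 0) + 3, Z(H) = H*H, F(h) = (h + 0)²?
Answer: 16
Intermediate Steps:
F(h) = h²
Z(H) = H²
d(r, p) = 4 (d(r, p) = (1² + 0) + 3 = (1 + 0) + 3 = 1 + 3 = 4)
d(-17, Z((5 + 0)²))² = 4² = 16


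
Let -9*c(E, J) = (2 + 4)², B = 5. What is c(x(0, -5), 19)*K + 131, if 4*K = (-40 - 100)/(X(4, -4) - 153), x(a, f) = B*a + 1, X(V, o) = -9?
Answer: 10541/81 ≈ 130.14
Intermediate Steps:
x(a, f) = 1 + 5*a (x(a, f) = 5*a + 1 = 1 + 5*a)
c(E, J) = -4 (c(E, J) = -(2 + 4)²/9 = -⅑*6² = -⅑*36 = -4)
K = 35/162 (K = ((-40 - 100)/(-9 - 153))/4 = (-140/(-162))/4 = (-140*(-1/162))/4 = (¼)*(70/81) = 35/162 ≈ 0.21605)
c(x(0, -5), 19)*K + 131 = -4*35/162 + 131 = -70/81 + 131 = 10541/81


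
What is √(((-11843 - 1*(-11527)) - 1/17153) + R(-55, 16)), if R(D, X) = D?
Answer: 2*I*√27289410973/17153 ≈ 19.261*I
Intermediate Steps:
√(((-11843 - 1*(-11527)) - 1/17153) + R(-55, 16)) = √(((-11843 - 1*(-11527)) - 1/17153) - 55) = √(((-11843 + 11527) - 1*1/17153) - 55) = √((-316 - 1/17153) - 55) = √(-5420349/17153 - 55) = √(-6363764/17153) = 2*I*√27289410973/17153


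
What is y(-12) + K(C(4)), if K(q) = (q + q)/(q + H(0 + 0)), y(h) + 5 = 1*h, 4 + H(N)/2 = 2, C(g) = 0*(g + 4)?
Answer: -17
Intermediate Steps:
C(g) = 0 (C(g) = 0*(4 + g) = 0)
H(N) = -4 (H(N) = -8 + 2*2 = -8 + 4 = -4)
y(h) = -5 + h (y(h) = -5 + 1*h = -5 + h)
K(q) = 2*q/(-4 + q) (K(q) = (q + q)/(q - 4) = (2*q)/(-4 + q) = 2*q/(-4 + q))
y(-12) + K(C(4)) = (-5 - 12) + 2*0/(-4 + 0) = -17 + 2*0/(-4) = -17 + 2*0*(-¼) = -17 + 0 = -17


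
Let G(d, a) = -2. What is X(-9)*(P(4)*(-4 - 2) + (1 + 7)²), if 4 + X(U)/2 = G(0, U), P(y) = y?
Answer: -480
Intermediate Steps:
X(U) = -12 (X(U) = -8 + 2*(-2) = -8 - 4 = -12)
X(-9)*(P(4)*(-4 - 2) + (1 + 7)²) = -12*(4*(-4 - 2) + (1 + 7)²) = -12*(4*(-6) + 8²) = -12*(-24 + 64) = -12*40 = -480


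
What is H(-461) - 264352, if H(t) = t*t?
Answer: -51831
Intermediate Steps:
H(t) = t²
H(-461) - 264352 = (-461)² - 264352 = 212521 - 264352 = -51831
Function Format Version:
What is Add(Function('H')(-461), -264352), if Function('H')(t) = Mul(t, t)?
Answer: -51831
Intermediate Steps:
Function('H')(t) = Pow(t, 2)
Add(Function('H')(-461), -264352) = Add(Pow(-461, 2), -264352) = Add(212521, -264352) = -51831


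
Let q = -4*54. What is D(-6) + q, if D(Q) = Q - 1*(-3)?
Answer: -219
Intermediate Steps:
q = -216
D(Q) = 3 + Q (D(Q) = Q + 3 = 3 + Q)
D(-6) + q = (3 - 6) - 216 = -3 - 216 = -219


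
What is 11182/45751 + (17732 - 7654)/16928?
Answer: 325183737/387236464 ≈ 0.83976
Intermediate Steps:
11182/45751 + (17732 - 7654)/16928 = 11182*(1/45751) + 10078*(1/16928) = 11182/45751 + 5039/8464 = 325183737/387236464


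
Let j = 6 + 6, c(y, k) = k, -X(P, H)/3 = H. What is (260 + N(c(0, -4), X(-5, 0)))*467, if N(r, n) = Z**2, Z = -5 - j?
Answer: 256383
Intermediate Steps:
X(P, H) = -3*H
j = 12
Z = -17 (Z = -5 - 1*12 = -5 - 12 = -17)
N(r, n) = 289 (N(r, n) = (-17)**2 = 289)
(260 + N(c(0, -4), X(-5, 0)))*467 = (260 + 289)*467 = 549*467 = 256383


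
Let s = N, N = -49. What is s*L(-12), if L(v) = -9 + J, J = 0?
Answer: 441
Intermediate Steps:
s = -49
L(v) = -9 (L(v) = -9 + 0 = -9)
s*L(-12) = -49*(-9) = 441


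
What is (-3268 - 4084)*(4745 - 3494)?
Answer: -9197352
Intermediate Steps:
(-3268 - 4084)*(4745 - 3494) = -7352*1251 = -9197352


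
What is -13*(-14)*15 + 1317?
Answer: 4047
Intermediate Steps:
-13*(-14)*15 + 1317 = 182*15 + 1317 = 2730 + 1317 = 4047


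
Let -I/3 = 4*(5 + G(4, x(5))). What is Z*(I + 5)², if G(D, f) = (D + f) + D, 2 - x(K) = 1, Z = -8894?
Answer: -236304686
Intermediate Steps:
x(K) = 1 (x(K) = 2 - 1*1 = 2 - 1 = 1)
G(D, f) = f + 2*D
I = -168 (I = -12*(5 + (1 + 2*4)) = -12*(5 + (1 + 8)) = -12*(5 + 9) = -12*14 = -3*56 = -168)
Z*(I + 5)² = -8894*(-168 + 5)² = -8894*(-163)² = -8894*26569 = -236304686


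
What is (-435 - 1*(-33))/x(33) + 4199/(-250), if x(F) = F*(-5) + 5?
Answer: -28567/2000 ≈ -14.283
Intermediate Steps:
x(F) = 5 - 5*F (x(F) = -5*F + 5 = 5 - 5*F)
(-435 - 1*(-33))/x(33) + 4199/(-250) = (-435 - 1*(-33))/(5 - 5*33) + 4199/(-250) = (-435 + 33)/(5 - 165) + 4199*(-1/250) = -402/(-160) - 4199/250 = -402*(-1/160) - 4199/250 = 201/80 - 4199/250 = -28567/2000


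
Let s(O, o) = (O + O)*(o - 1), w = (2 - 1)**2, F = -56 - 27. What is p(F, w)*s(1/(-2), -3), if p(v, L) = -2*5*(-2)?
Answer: 80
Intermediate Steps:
F = -83
w = 1 (w = 1**2 = 1)
s(O, o) = 2*O*(-1 + o) (s(O, o) = (2*O)*(-1 + o) = 2*O*(-1 + o))
p(v, L) = 20 (p(v, L) = -10*(-2) = 20)
p(F, w)*s(1/(-2), -3) = 20*(2*(-1 - 3)/(-2)) = 20*(2*(-1/2)*(-4)) = 20*4 = 80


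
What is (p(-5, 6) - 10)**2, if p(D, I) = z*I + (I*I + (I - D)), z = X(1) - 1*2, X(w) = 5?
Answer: 3025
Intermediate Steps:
z = 3 (z = 5 - 1*2 = 5 - 2 = 3)
p(D, I) = I**2 - D + 4*I (p(D, I) = 3*I + (I*I + (I - D)) = 3*I + (I**2 + (I - D)) = 3*I + (I + I**2 - D) = I**2 - D + 4*I)
(p(-5, 6) - 10)**2 = ((6**2 - 1*(-5) + 4*6) - 10)**2 = ((36 + 5 + 24) - 10)**2 = (65 - 10)**2 = 55**2 = 3025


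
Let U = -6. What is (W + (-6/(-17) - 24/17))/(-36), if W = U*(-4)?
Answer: -65/102 ≈ -0.63725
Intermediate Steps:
W = 24 (W = -6*(-4) = 24)
(W + (-6/(-17) - 24/17))/(-36) = (24 + (-6/(-17) - 24/17))/(-36) = -(24 + (-6*(-1/17) - 24*1/17))/36 = -(24 + (6/17 - 24/17))/36 = -(24 - 18/17)/36 = -1/36*390/17 = -65/102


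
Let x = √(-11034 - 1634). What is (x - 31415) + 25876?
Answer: -5539 + 2*I*√3167 ≈ -5539.0 + 112.55*I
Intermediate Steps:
x = 2*I*√3167 (x = √(-12668) = 2*I*√3167 ≈ 112.55*I)
(x - 31415) + 25876 = (2*I*√3167 - 31415) + 25876 = (-31415 + 2*I*√3167) + 25876 = -5539 + 2*I*√3167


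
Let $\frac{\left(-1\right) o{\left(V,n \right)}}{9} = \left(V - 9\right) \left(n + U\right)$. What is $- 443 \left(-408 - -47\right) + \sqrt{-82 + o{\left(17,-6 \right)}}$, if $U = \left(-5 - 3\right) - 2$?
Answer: $159923 + \sqrt{1070} \approx 1.5996 \cdot 10^{5}$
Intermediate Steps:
$U = -10$ ($U = -8 + \left(-4 + 2\right) = -8 - 2 = -10$)
$o{\left(V,n \right)} = - 9 \left(-10 + n\right) \left(-9 + V\right)$ ($o{\left(V,n \right)} = - 9 \left(V - 9\right) \left(n - 10\right) = - 9 \left(-9 + V\right) \left(-10 + n\right) = - 9 \left(-10 + n\right) \left(-9 + V\right)$)
$- 443 \left(-408 - -47\right) + \sqrt{-82 + o{\left(17,-6 \right)}} = - 443 \left(-408 - -47\right) + \sqrt{-82 + \left(-810 + 81 \left(-6\right) + 90 \cdot 17 - 153 \left(-6\right)\right)} = - 443 \left(-408 + 47\right) + \sqrt{-82 + \left(-810 - 486 + 1530 + 918\right)} = \left(-443\right) \left(-361\right) + \sqrt{-82 + 1152} = 159923 + \sqrt{1070}$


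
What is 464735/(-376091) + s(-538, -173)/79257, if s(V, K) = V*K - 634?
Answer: -2067649855/29807844387 ≈ -0.069366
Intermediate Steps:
s(V, K) = -634 + K*V (s(V, K) = K*V - 634 = -634 + K*V)
464735/(-376091) + s(-538, -173)/79257 = 464735/(-376091) + (-634 - 173*(-538))/79257 = 464735*(-1/376091) + (-634 + 93074)*(1/79257) = -464735/376091 + 92440*(1/79257) = -464735/376091 + 92440/79257 = -2067649855/29807844387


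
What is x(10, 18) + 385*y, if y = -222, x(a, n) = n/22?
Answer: -940161/11 ≈ -85469.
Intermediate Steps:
x(a, n) = n/22 (x(a, n) = n*(1/22) = n/22)
x(10, 18) + 385*y = (1/22)*18 + 385*(-222) = 9/11 - 85470 = -940161/11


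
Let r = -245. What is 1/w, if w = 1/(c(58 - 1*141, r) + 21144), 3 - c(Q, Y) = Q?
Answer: 21230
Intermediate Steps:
c(Q, Y) = 3 - Q
w = 1/21230 (w = 1/((3 - (58 - 1*141)) + 21144) = 1/((3 - (58 - 141)) + 21144) = 1/((3 - 1*(-83)) + 21144) = 1/((3 + 83) + 21144) = 1/(86 + 21144) = 1/21230 ≈ 4.7103e-5)
1/w = 1/(1/21230) = 21230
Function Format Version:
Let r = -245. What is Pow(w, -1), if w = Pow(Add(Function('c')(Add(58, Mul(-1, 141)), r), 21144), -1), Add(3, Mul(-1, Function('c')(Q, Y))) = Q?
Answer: 21230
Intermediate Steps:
Function('c')(Q, Y) = Add(3, Mul(-1, Q))
w = Rational(1, 21230) (w = Pow(Add(Add(3, Mul(-1, Add(58, Mul(-1, 141)))), 21144), -1) = Pow(Add(Add(3, Mul(-1, Add(58, -141))), 21144), -1) = Pow(Add(Add(3, Mul(-1, -83)), 21144), -1) = Pow(Add(Add(3, 83), 21144), -1) = Pow(Add(86, 21144), -1) = Pow(21230, -1) = Rational(1, 21230) ≈ 4.7103e-5)
Pow(w, -1) = Pow(Rational(1, 21230), -1) = 21230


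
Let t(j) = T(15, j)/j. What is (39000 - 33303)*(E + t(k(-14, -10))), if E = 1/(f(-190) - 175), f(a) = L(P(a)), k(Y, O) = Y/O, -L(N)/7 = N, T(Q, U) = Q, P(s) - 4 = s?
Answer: 68796972/1127 ≈ 61044.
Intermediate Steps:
P(s) = 4 + s
L(N) = -7*N
f(a) = -28 - 7*a (f(a) = -7*(4 + a) = -28 - 7*a)
t(j) = 15/j
E = 1/1127 (E = 1/((-28 - 7*(-190)) - 175) = 1/((-28 + 1330) - 175) = 1/(1302 - 175) = 1/1127 ≈ 0.00088731)
(39000 - 33303)*(E + t(k(-14, -10))) = (39000 - 33303)*(1/1127 + 15/((-14/(-10)))) = 5697*(1/1127 + 15/((-14*(-1/10)))) = 5697*(1/1127 + 15/(7/5)) = 5697*(1/1127 + 15*(5/7)) = 5697*(1/1127 + 75/7) = 5697*(12076/1127) = 68796972/1127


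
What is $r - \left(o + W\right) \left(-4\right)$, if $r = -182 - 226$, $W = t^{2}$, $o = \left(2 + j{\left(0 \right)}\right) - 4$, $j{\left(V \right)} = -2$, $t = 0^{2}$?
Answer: $-424$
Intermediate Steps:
$t = 0$
$o = -4$ ($o = \left(2 - 2\right) - 4 = 0 - 4 = -4$)
$W = 0$ ($W = 0^{2} = 0$)
$r = -408$
$r - \left(o + W\right) \left(-4\right) = -408 - \left(-4 + 0\right) \left(-4\right) = -408 - \left(-4\right) \left(-4\right) = -408 - 16 = -424$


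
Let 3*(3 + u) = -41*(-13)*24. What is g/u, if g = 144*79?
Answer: 11376/4261 ≈ 2.6698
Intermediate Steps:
u = 4261 (u = -3 + (-41*(-13)*24)/3 = -3 + (533*24)/3 = -3 + (1/3)*12792 = -3 + 4264 = 4261)
g = 11376
g/u = 11376/4261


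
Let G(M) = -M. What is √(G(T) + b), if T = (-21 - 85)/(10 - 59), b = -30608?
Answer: I*√1499898/7 ≈ 174.96*I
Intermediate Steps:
T = 106/49 (T = -106/(-49) = -106*(-1/49) = 106/49 ≈ 2.1633)
√(G(T) + b) = √(-1*106/49 - 30608) = √(-106/49 - 30608) = √(-1499898/49) = I*√1499898/7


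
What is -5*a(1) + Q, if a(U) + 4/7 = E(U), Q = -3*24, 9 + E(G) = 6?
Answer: -379/7 ≈ -54.143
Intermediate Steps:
E(G) = -3 (E(G) = -9 + 6 = -3)
Q = -72
a(U) = -25/7 (a(U) = -4/7 - 3 = -25/7)
-5*a(1) + Q = -5*(-25/7) - 72 = 125/7 - 72 = -379/7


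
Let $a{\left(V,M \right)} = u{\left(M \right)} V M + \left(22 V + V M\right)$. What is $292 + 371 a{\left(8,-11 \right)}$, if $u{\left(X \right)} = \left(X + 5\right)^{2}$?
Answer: $-1142388$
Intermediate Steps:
$u{\left(X \right)} = \left(5 + X\right)^{2}$
$a{\left(V,M \right)} = 22 V + M V + M V \left(5 + M\right)^{2}$ ($a{\left(V,M \right)} = \left(5 + M\right)^{2} V M + \left(22 V + V M\right) = V \left(5 + M\right)^{2} M + \left(22 V + M V\right) = M V \left(5 + M\right)^{2} + \left(22 V + M V\right) = 22 V + M V + M V \left(5 + M\right)^{2}$)
$292 + 371 a{\left(8,-11 \right)} = 292 + 371 \cdot 8 \left(22 - 11 - 11 \left(5 - 11\right)^{2}\right) = 292 + 371 \cdot 8 \left(22 - 11 - 11 \left(-6\right)^{2}\right) = 292 + 371 \cdot 8 \left(22 - 11 - 396\right) = 292 + 371 \cdot 8 \left(-385\right) = 292 + 371 \left(-3080\right) = 292 - 1142680 = -1142388$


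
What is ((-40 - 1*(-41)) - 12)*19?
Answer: -209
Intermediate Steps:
((-40 - 1*(-41)) - 12)*19 = ((-40 + 41) - 12)*19 = (1 - 12)*19 = -11*19 = -209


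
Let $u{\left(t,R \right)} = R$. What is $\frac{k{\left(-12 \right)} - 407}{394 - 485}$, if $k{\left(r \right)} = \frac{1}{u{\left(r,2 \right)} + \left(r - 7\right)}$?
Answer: $\frac{6920}{1547} \approx 4.4732$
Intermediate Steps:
$k{\left(r \right)} = \frac{1}{-5 + r}$ ($k{\left(r \right)} = \frac{1}{2 + \left(r - 7\right)} = \frac{1}{2 + \left(-7 + r\right)} = \frac{1}{-5 + r}$)
$\frac{k{\left(-12 \right)} - 407}{394 - 485} = \frac{\frac{1}{-5 - 12} - 407}{394 - 485} = \frac{\frac{1}{-17} - 407}{-91} = \left(- \frac{1}{17} - 407\right) \left(- \frac{1}{91}\right) = \left(- \frac{6920}{17}\right) \left(- \frac{1}{91}\right) = \frac{6920}{1547}$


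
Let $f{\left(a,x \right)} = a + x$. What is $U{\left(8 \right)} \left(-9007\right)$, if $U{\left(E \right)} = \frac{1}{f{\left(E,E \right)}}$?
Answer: $- \frac{9007}{16} \approx -562.94$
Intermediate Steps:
$U{\left(E \right)} = \frac{1}{2 E}$ ($U{\left(E \right)} = \frac{1}{E + E} = \frac{1}{2 E}$)
$U{\left(8 \right)} \left(-9007\right) = \frac{1}{2 \cdot 8} \left(-9007\right) = \frac{1}{2} \cdot \frac{1}{8} \left(-9007\right) = \frac{1}{16} \left(-9007\right) = - \frac{9007}{16}$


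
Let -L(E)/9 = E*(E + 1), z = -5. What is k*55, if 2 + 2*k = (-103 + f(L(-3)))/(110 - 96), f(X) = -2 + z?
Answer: -3795/14 ≈ -271.07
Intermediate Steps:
L(E) = -9*E*(1 + E) (L(E) = -9*E*(E + 1) = -9*E*(1 + E))
f(X) = -7 (f(X) = -2 - 5 = -7)
k = -69/14 (k = -1 + ((-103 - 7)/(110 - 96))/2 = -1 + (-110/14)/2 = -1 + (-110*1/14)/2 = -1 + (1/2)*(-55/7) = -1 - 55/14 = -69/14 ≈ -4.9286)
k*55 = -69/14*55 = -3795/14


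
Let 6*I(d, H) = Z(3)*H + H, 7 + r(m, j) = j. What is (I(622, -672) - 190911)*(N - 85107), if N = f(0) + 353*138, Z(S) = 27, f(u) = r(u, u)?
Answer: 7063310800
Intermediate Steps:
r(m, j) = -7 + j
f(u) = -7 + u
N = 48707 (N = (-7 + 0) + 353*138 = -7 + 48714 = 48707)
I(d, H) = 14*H/3 (I(d, H) = (27*H + H)/6 = (28*H)/6 = 14*H/3)
(I(622, -672) - 190911)*(N - 85107) = ((14/3)*(-672) - 190911)*(48707 - 85107) = (-3136 - 190911)*(-36400) = -194047*(-36400) = 7063310800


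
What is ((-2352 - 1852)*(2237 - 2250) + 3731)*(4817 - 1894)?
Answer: 170653509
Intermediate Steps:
((-2352 - 1852)*(2237 - 2250) + 3731)*(4817 - 1894) = (-4204*(-13) + 3731)*2923 = (54652 + 3731)*2923 = 58383*2923 = 170653509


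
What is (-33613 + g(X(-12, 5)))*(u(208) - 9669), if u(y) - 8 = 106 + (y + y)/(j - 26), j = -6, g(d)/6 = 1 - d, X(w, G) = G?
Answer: 321838816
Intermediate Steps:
g(d) = 6 - 6*d (g(d) = 6*(1 - d) = 6 - 6*d)
u(y) = 114 - y/16 (u(y) = 8 + (106 + (y + y)/(-6 - 26)) = 8 + (106 + (2*y)/(-32)) = 8 + (106 + (2*y)*(-1/32)) = 8 + (106 - y/16) = 114 - y/16)
(-33613 + g(X(-12, 5)))*(u(208) - 9669) = (-33613 + (6 - 6*5))*((114 - 1/16*208) - 9669) = (-33613 + (6 - 30))*((114 - 13) - 9669) = (-33613 - 24)*(101 - 9669) = -33637*(-9568) = 321838816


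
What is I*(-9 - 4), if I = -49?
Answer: 637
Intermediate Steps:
I*(-9 - 4) = -49*(-9 - 4) = -49*(-13) = 637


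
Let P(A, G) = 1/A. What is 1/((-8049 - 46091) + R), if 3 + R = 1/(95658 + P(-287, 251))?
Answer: -27453845/1486433529548 ≈ -1.8470e-5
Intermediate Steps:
R = -82361248/27453845 (R = -3 + 1/(95658 + 1/(-287)) = -3 + 1/(95658 - 1/287) = -3 + 1/(27453845/287) = -3 + 287/27453845 = -82361248/27453845 ≈ -3.0000)
1/((-8049 - 46091) + R) = 1/((-8049 - 46091) - 82361248/27453845) = 1/(-54140 - 82361248/27453845) = 1/(-1486433529548/27453845) = -27453845/1486433529548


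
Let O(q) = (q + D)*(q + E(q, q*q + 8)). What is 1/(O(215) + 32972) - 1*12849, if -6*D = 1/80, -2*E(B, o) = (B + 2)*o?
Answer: -13302238632011661/1035274233949 ≈ -12849.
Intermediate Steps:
E(B, o) = -o*(2 + B)/2 (E(B, o) = -(B + 2)*o/2 = -(2 + B)*o/2 = -o*(2 + B)/2)
D = -1/480 (D = -1/(6*80) = -⅙*1/80 = -1/480 ≈ -0.0020833)
O(q) = (-1/480 + q)*(q - (2 + q)*(8 + q²)/2) (O(q) = (q - 1/480)*(q - (q*q + 8)*(2 + q)/2) = (-1/480 + q)*(q - (q² + 8)*(2 + q)/2) = (-1/480 + q)*(q - (8 + q²)*(2 + q)/2) = (-1/480 + q)*(q - (2 + q)*(8 + q²)/2))
1/(O(215) + 32972) - 1*12849 = 1/((1/60 - 1439/480*215² - 1279/160*215 - 959/960*215³ - ½*215⁴) + 32972) - 1*12849 = 1/((1/60 - 1439/480*46225 - 54997/32 - 959/960*9938375 - ½*2136750625) + 32972) - 12849 = 1/((1/60 - 13303555/96 - 54997/32 - 1906180325/192 - 2136750625/2) + 32972) - 12849 = 1/(-1035305887069/960 + 32972) - 12849 = 1/(-1035274233949/960) - 12849 = -960/1035274233949 - 12849 = -13302238632011661/1035274233949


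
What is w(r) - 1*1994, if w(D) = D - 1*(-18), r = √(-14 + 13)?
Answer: -1976 + I ≈ -1976.0 + 1.0*I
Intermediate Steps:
r = I (r = √(-1) = I ≈ 1.0*I)
w(D) = 18 + D (w(D) = D + 18 = 18 + D)
w(r) - 1*1994 = (18 + I) - 1*1994 = (18 + I) - 1994 = -1976 + I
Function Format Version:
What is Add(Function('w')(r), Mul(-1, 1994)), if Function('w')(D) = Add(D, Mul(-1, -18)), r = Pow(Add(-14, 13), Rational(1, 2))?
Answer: Add(-1976, I) ≈ Add(-1976.0, Mul(1.0000, I))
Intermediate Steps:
r = I (r = Pow(-1, Rational(1, 2)) = I ≈ Mul(1.0000, I))
Function('w')(D) = Add(18, D) (Function('w')(D) = Add(D, 18) = Add(18, D))
Add(Function('w')(r), Mul(-1, 1994)) = Add(Add(18, I), Mul(-1, 1994)) = Add(Add(18, I), -1994) = Add(-1976, I)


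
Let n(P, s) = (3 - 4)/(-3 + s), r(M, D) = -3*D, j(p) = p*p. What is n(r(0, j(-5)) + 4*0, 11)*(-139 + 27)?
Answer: 14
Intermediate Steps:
j(p) = p²
n(P, s) = -1/(-3 + s)
n(r(0, j(-5)) + 4*0, 11)*(-139 + 27) = (-1/(-3 + 11))*(-139 + 27) = -1/8*(-112) = -1*⅛*(-112) = -⅛*(-112) = 14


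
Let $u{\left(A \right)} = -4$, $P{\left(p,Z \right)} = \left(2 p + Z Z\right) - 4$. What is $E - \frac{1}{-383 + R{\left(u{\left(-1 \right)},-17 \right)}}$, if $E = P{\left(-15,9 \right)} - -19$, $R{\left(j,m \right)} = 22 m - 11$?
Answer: $\frac{50689}{768} \approx 66.001$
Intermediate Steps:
$P{\left(p,Z \right)} = -4 + Z^{2} + 2 p$ ($P{\left(p,Z \right)} = \left(2 p + Z^{2}\right) - 4 = \left(Z^{2} + 2 p\right) - 4 = -4 + Z^{2} + 2 p$)
$R{\left(j,m \right)} = -11 + 22 m$
$E = 66$ ($E = \left(-4 + 9^{2} + 2 \left(-15\right)\right) - -19 = \left(-4 + 81 - 30\right) + 19 = 47 + 19 = 66$)
$E - \frac{1}{-383 + R{\left(u{\left(-1 \right)},-17 \right)}} = 66 - \frac{1}{-383 + \left(-11 + 22 \left(-17\right)\right)} = 66 - \frac{1}{-383 - 385} = 66 - \frac{1}{-768} = 66 - - \frac{1}{768} = 66 + \frac{1}{768} = \frac{50689}{768}$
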